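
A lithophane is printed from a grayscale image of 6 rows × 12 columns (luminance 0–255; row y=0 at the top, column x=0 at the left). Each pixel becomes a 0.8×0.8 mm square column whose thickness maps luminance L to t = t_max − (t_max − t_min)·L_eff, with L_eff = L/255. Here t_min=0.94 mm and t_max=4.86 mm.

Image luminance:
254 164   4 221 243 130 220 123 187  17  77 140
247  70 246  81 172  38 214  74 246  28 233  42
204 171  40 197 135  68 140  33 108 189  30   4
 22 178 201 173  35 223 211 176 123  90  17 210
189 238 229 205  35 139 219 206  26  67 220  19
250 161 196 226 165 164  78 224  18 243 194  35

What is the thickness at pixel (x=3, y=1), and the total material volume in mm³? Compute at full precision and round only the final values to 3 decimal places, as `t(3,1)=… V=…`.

span = t_max - t_min = 4.86 - 0.94 = 3.920
L(3,1) = 81, L_eff = 81/255 = 0.317647
t(3,1) = 4.86 - 3.920·0.317647 = 3.615
Σt over all 6·12 pixels = 246326/1275 ≈ 193.1968627
V = pitch²·Σt = 0.8²·246326/1275 = 123.646

t(3,1)=3.615 V=123.646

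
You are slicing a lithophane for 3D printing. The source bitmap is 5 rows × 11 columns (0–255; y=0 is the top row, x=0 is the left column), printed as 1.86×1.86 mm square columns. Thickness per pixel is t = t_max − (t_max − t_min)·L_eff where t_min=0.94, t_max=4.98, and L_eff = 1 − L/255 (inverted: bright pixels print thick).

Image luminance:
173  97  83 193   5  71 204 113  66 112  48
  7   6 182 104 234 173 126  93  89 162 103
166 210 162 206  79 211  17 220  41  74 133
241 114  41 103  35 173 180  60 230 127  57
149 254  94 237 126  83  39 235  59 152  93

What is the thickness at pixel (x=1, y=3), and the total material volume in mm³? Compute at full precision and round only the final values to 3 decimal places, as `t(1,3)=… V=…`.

t(1,3)=2.746 V=554.042

span = t_max - t_min = 4.98 - 0.94 = 4.040
L(1,3) = 114, L_eff = 1 - 114/255 = 0.552941 (inverted)
t(1,3) = 4.98 - 4.040·0.552941 = 2.746
Σt over all 5·11 pixels = 408373/2550 ≈ 160.1462745
V = pitch²·Σt = 1.86²·408373/2550 = 554.042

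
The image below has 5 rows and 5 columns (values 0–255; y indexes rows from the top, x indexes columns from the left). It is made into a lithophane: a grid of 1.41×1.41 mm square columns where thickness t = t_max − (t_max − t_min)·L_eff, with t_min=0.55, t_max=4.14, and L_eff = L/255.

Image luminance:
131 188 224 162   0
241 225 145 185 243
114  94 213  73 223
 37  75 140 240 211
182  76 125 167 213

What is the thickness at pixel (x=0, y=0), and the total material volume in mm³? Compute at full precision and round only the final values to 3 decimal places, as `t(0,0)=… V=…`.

t(0,0)=2.296 V=95.854

span = t_max - t_min = 4.14 - 0.55 = 3.590
L(0,0) = 131, L_eff = 131/255 = 0.513725
t(0,0) = 4.14 - 3.590·0.513725 = 2.296
Σt over all 5·5 pixels = 48.214
V = pitch²·Σt = 1.41²·48.214 = 95.854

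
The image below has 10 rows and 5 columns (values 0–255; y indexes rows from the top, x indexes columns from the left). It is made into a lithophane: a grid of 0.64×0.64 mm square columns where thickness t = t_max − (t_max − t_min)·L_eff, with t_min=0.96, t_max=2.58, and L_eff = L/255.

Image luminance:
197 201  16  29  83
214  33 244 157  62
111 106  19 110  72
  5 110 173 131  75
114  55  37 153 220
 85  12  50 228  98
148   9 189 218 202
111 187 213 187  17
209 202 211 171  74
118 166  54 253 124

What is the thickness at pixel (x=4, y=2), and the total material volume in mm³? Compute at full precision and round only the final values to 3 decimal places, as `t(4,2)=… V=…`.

t(4,2)=2.123 V=36.541

span = t_max - t_min = 2.58 - 0.96 = 1.620
L(4,2) = 72, L_eff = 72/255 = 0.282353
t(4,2) = 2.58 - 1.620·0.282353 = 2.123
Σt over all 10·5 pixels = 379149/4250 ≈ 89.2115294
V = pitch²·Σt = 0.64²·379149/4250 = 36.541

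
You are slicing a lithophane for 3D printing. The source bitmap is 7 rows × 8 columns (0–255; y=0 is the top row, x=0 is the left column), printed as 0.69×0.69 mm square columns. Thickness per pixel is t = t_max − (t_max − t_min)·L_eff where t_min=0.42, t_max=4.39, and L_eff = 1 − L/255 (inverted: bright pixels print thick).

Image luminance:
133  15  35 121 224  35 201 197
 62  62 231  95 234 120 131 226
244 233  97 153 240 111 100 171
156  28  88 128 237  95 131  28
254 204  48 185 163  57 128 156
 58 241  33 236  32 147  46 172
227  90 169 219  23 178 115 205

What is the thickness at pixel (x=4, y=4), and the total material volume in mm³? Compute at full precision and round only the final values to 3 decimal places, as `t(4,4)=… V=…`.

span = t_max - t_min = 4.39 - 0.42 = 3.970
L(4,4) = 163, L_eff = 1 - 163/255 = 0.360784 (inverted)
t(4,4) = 4.39 - 3.970·0.360784 = 2.958
Σt over all 7·8 pixels = 918929/6375 ≈ 144.1457255
V = pitch²·Σt = 0.69²·918929/6375 = 68.628

t(4,4)=2.958 V=68.628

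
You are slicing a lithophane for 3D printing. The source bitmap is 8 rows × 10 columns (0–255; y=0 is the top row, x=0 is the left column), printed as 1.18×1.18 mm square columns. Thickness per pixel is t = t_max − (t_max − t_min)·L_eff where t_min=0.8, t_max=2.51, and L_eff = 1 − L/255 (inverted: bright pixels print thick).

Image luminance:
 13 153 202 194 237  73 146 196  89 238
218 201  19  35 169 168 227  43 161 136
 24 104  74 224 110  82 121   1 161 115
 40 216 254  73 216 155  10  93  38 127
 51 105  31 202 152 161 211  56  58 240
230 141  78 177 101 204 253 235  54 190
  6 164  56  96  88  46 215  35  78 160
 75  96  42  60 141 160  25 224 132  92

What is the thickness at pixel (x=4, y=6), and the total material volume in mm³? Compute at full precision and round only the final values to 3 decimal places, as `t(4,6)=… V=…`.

t(4,6)=1.390 V=183.205

span = t_max - t_min = 2.51 - 0.8 = 1.710
L(4,6) = 88, L_eff = 1 - 88/255 = 0.654902 (inverted)
t(4,6) = 2.51 - 1.710·0.654902 = 1.390
Σt over all 8·10 pixels = 1118389/8500 ≈ 131.5751765
V = pitch²·Σt = 1.18²·1118389/8500 = 183.205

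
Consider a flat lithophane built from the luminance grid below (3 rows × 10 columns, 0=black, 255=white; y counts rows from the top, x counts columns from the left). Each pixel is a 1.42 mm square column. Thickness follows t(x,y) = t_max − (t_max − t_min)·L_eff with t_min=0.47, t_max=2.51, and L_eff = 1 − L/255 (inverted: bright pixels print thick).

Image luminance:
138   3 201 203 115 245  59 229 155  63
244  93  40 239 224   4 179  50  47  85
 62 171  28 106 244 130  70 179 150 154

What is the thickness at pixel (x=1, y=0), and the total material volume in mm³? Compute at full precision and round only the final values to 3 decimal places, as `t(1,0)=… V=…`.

t(1,0)=0.494 V=91.504

span = t_max - t_min = 2.51 - 0.47 = 2.040
L(1,0) = 3, L_eff = 1 - 3/255 = 0.988235 (inverted)
t(1,0) = 2.51 - 2.040·0.988235 = 0.494
Σt over all 3·10 pixels = 45.38
V = pitch²·Σt = 1.42²·45.38 = 91.504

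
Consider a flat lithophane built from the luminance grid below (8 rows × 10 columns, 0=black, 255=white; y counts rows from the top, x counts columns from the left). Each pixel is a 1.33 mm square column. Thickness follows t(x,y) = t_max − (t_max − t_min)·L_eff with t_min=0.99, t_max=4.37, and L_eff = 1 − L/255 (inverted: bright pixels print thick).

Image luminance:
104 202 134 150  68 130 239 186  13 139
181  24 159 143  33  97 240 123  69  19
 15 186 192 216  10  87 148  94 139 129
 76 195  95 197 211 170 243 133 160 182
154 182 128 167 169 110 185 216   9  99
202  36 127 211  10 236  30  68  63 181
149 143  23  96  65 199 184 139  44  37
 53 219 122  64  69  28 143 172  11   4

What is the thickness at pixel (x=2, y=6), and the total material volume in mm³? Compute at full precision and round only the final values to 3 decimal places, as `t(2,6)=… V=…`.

t(2,6)=1.295 V=371.702

span = t_max - t_min = 4.37 - 0.99 = 3.380
L(2,6) = 23, L_eff = 1 - 23/255 = 0.909804 (inverted)
t(2,6) = 4.37 - 3.380·0.909804 = 1.295
Σt over all 8·10 pixels = 1339591/6375 ≈ 210.1319216
V = pitch²·Σt = 1.33²·1339591/6375 = 371.702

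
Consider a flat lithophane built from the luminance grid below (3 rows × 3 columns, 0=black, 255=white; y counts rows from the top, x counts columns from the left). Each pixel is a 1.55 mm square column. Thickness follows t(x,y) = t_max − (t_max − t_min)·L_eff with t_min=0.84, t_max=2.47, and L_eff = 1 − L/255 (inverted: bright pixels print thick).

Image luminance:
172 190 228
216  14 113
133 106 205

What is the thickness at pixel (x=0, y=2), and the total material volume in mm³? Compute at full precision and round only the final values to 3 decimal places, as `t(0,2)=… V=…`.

t(0,2)=1.690 V=39.310

span = t_max - t_min = 2.47 - 0.84 = 1.630
L(0,2) = 133, L_eff = 1 - 133/255 = 0.478431 (inverted)
t(0,2) = 2.47 - 1.630·0.478431 = 1.690
Σt over all 3·3 pixels = 16.362
V = pitch²·Σt = 1.55²·16.362 = 39.310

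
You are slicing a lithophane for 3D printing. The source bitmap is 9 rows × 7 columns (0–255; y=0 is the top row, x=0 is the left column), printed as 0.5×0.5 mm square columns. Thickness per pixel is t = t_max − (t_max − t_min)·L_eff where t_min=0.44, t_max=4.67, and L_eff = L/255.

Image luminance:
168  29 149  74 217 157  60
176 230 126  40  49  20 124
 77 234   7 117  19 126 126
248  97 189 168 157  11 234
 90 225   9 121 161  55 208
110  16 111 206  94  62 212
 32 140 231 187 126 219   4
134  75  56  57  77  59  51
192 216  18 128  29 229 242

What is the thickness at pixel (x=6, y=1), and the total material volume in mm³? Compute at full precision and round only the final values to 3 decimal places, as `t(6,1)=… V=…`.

t(6,1)=2.613 V=41.989

span = t_max - t_min = 4.67 - 0.44 = 4.230
L(6,1) = 124, L_eff = 124/255 = 0.486275
t(6,1) = 4.67 - 4.230·0.486275 = 2.613
Σt over all 9·7 pixels = 713817/4250 ≈ 167.9569412
V = pitch²·Σt = 0.5²·713817/4250 = 41.989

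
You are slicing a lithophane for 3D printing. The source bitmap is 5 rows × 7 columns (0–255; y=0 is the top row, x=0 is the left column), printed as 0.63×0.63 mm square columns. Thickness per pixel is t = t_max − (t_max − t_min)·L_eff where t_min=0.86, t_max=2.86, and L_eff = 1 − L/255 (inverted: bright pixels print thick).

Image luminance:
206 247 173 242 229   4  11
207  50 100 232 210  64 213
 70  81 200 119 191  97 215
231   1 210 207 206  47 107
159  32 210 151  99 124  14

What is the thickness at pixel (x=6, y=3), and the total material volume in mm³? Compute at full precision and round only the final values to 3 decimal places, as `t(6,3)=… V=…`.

span = t_max - t_min = 2.86 - 0.86 = 2.000
L(6,3) = 107, L_eff = 1 - 107/255 = 0.580392 (inverted)
t(6,3) = 2.86 - 2.000·0.580392 = 1.699
Σt over all 5·7 pixels = 11729/170 ≈ 68.9941176
V = pitch²·Σt = 0.63²·11729/170 = 27.384

t(6,3)=1.699 V=27.384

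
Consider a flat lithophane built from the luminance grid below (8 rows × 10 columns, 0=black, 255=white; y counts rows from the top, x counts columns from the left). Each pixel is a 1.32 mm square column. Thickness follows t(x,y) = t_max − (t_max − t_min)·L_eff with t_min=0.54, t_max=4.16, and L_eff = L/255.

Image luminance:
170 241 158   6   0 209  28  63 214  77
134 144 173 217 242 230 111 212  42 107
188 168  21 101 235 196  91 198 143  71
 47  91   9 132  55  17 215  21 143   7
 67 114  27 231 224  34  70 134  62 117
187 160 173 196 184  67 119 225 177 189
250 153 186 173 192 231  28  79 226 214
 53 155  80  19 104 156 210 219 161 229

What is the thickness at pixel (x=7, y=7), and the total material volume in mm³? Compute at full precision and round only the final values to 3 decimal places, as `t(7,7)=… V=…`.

span = t_max - t_min = 4.16 - 0.54 = 3.620
L(7,7) = 219, L_eff = 219/255 = 0.858824
t(7,7) = 4.16 - 3.620·0.858824 = 1.051
Σt over all 8·10 pixels = 1144019/6375 ≈ 179.4539608
V = pitch²·Σt = 1.32²·1144019/6375 = 312.681

t(7,7)=1.051 V=312.681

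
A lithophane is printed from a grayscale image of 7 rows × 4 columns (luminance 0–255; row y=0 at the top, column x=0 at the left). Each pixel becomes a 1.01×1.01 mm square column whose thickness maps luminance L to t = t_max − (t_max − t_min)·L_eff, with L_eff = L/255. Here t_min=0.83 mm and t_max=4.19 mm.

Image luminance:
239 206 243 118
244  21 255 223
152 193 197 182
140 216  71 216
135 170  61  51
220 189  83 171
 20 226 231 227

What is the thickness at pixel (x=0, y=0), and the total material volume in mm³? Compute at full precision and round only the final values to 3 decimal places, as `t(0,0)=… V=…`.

span = t_max - t_min = 4.19 - 0.83 = 3.360
L(0,0) = 239, L_eff = 239/255 = 0.937255
t(0,0) = 4.19 - 3.360·0.937255 = 1.041
Σt over all 7·4 pixels = 23541/425 ≈ 55.3905882
V = pitch²·Σt = 1.01²·23541/425 = 56.504

t(0,0)=1.041 V=56.504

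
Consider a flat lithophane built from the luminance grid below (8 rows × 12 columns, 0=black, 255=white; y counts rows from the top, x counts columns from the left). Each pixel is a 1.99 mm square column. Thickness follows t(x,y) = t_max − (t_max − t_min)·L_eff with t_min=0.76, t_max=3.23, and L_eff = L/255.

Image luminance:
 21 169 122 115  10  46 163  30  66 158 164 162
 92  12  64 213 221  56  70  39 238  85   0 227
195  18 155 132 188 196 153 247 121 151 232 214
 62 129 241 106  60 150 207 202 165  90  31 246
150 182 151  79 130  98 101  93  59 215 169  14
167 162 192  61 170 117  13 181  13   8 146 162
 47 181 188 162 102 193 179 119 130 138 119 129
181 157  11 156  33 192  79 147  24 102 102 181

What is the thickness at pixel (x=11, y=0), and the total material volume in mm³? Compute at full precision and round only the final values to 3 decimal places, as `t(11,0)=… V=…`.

span = t_max - t_min = 3.23 - 0.76 = 2.470
L(11,0) = 162, L_eff = 162/255 = 0.635294
t(11,0) = 3.23 - 2.470·0.635294 = 1.661
Σt over all 8·12 pixels = 4913647/25500 ≈ 192.6920392
V = pitch²·Σt = 1.99²·4913647/25500 = 763.080

t(11,0)=1.661 V=763.080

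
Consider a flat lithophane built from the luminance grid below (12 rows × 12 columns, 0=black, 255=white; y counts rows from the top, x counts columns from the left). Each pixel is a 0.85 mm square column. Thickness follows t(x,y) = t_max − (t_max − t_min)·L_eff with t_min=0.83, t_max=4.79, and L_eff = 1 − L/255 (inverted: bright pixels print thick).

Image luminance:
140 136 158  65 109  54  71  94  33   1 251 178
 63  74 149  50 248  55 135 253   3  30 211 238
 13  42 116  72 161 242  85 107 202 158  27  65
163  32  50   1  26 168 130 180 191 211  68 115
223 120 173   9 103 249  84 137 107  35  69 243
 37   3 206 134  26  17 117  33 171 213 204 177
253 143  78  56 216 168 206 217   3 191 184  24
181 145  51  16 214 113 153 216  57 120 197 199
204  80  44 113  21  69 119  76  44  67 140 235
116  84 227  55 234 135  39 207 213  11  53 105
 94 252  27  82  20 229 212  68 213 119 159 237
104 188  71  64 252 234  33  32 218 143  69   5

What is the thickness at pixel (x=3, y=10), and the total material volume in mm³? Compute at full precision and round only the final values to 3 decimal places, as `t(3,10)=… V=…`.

t(3,10)=2.103 V=283.051

span = t_max - t_min = 4.79 - 0.83 = 3.960
L(3,10) = 82, L_eff = 1 - 82/255 = 0.678431 (inverted)
t(3,10) = 4.79 - 3.960·0.678431 = 2.103
Σt over all 12·12 pixels = 832503/2125 ≈ 391.7661176
V = pitch²·Σt = 0.85²·832503/2125 = 283.051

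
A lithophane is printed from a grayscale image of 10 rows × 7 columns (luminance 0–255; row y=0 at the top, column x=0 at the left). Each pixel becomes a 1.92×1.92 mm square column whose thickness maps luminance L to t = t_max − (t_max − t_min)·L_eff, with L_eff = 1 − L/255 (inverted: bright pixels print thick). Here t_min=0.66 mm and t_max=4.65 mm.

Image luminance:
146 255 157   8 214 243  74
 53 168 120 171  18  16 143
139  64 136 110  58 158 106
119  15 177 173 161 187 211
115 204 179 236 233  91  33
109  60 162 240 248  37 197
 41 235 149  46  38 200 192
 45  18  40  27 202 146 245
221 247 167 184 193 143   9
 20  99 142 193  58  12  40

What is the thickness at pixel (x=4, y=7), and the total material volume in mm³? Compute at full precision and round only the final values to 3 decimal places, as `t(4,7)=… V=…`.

t(4,7)=3.821 V=694.981

span = t_max - t_min = 4.65 - 0.66 = 3.990
L(4,7) = 202, L_eff = 1 - 202/255 = 0.207843 (inverted)
t(4,7) = 4.65 - 3.990·0.207843 = 3.821
Σt over all 10·7 pixels = 400617/2125 ≈ 188.5256471
V = pitch²·Σt = 1.92²·400617/2125 = 694.981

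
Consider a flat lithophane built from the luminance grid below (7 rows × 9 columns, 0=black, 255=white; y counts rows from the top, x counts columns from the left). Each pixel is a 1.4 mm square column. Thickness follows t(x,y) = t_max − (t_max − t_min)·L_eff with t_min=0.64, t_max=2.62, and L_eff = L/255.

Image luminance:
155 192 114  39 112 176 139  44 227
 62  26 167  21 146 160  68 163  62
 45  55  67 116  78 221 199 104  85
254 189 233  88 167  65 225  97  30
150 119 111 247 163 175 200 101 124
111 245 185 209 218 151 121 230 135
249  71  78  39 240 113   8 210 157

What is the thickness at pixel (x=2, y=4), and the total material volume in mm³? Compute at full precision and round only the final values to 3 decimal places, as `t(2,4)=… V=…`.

span = t_max - t_min = 2.62 - 0.64 = 1.980
L(2,4) = 111, L_eff = 111/255 = 0.435294
t(2,4) = 2.62 - 1.980·0.435294 = 1.758
Σt over all 7·9 pixels = 98.664
V = pitch²·Σt = 1.4²·98.664 = 193.381

t(2,4)=1.758 V=193.381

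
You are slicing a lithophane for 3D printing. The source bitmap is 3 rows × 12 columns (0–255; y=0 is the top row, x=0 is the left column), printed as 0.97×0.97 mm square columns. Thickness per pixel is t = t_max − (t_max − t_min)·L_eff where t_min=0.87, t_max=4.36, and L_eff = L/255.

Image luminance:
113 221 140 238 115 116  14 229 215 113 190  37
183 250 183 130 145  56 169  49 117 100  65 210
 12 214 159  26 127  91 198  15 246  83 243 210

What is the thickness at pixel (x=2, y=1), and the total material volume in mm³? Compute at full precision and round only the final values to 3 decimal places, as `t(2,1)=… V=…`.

t(2,1)=1.855 V=83.013

span = t_max - t_min = 4.36 - 0.87 = 3.490
L(2,1) = 183, L_eff = 183/255 = 0.717647
t(2,1) = 4.36 - 3.490·0.717647 = 1.855
Σt over all 3·12 pixels = 374967/4250 ≈ 88.2275294
V = pitch²·Σt = 0.97²·374967/4250 = 83.013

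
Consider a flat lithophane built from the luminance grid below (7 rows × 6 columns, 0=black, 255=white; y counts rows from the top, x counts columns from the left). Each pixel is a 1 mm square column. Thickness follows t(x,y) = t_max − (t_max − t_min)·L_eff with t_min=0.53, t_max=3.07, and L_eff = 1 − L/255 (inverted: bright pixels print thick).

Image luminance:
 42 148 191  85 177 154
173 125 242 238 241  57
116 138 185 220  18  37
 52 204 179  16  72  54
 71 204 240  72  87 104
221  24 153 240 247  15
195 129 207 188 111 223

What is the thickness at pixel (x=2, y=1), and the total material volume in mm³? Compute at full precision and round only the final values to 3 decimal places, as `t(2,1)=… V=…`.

span = t_max - t_min = 3.07 - 0.53 = 2.540
L(2,1) = 242, L_eff = 1 - 242/255 = 0.050980 (inverted)
t(2,1) = 3.07 - 2.540·0.050980 = 2.941
Σt over all 7·6 pixels = 34416/425 ≈ 80.9788235
V = pitch²·Σt = 1²·34416/425 = 80.979

t(2,1)=2.941 V=80.979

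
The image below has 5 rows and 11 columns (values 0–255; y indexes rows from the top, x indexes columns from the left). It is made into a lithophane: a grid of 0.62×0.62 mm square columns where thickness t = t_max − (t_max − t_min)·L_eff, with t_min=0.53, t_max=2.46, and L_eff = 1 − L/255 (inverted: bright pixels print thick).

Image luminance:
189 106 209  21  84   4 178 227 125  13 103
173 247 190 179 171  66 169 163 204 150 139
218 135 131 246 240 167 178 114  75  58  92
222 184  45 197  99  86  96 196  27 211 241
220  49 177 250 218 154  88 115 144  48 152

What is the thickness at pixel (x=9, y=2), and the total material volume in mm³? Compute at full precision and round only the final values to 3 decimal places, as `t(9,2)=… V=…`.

span = t_max - t_min = 2.46 - 0.53 = 1.930
L(9,2) = 58, L_eff = 1 - 58/255 = 0.772549 (inverted)
t(9,2) = 2.46 - 1.930·0.772549 = 0.969
Σt over all 5·11 pixels = 190337/2125 ≈ 89.5703529
V = pitch²·Σt = 0.62²·190337/2125 = 34.431

t(9,2)=0.969 V=34.431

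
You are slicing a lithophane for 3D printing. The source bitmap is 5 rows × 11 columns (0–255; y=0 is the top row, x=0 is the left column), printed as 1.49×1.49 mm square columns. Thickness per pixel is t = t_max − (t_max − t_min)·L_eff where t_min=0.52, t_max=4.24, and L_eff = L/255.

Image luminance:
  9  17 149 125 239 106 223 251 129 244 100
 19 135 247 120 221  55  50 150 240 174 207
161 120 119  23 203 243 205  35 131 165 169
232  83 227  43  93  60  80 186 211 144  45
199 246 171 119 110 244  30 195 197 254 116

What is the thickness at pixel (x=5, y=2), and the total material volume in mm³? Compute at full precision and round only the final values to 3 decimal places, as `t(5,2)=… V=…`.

span = t_max - t_min = 4.24 - 0.52 = 3.720
L(5,2) = 243, L_eff = 243/255 = 0.952941
t(5,2) = 4.24 - 3.720·0.952941 = 0.695
Σt over all 5·11 pixels = 245411/2125 ≈ 115.4875294
V = pitch²·Σt = 1.49²·245411/2125 = 256.394

t(5,2)=0.695 V=256.394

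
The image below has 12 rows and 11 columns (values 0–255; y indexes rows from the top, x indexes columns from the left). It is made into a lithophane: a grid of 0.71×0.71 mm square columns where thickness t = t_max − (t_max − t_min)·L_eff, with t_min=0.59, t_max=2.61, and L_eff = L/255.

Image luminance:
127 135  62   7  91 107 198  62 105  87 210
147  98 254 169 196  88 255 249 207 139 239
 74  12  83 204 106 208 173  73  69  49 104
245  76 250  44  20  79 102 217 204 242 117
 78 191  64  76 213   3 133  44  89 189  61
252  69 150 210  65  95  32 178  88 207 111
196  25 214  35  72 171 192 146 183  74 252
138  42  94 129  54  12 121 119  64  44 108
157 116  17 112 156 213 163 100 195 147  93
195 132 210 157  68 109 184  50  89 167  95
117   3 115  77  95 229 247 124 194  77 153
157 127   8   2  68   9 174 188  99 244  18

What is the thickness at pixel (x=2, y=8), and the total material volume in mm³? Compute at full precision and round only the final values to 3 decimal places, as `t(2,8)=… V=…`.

span = t_max - t_min = 2.61 - 0.59 = 2.020
L(2,8) = 17, L_eff = 17/255 = 0.066667
t(2,8) = 2.61 - 2.020·0.066667 = 2.475
Σt over all 12·11 pixels = 1362257/6375 ≈ 213.6873725
V = pitch²·Σt = 0.71²·1362257/6375 = 107.720

t(2,8)=2.475 V=107.720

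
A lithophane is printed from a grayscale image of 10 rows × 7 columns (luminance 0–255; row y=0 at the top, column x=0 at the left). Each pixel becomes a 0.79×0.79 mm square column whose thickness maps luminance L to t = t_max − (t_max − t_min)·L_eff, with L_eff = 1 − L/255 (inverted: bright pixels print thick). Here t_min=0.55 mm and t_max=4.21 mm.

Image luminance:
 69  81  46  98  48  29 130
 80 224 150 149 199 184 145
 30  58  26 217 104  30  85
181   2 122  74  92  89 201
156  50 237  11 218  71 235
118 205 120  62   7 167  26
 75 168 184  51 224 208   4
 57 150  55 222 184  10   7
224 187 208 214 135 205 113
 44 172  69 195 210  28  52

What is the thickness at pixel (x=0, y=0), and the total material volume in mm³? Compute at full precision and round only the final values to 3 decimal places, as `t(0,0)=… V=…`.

span = t_max - t_min = 4.21 - 0.55 = 3.660
L(0,0) = 69, L_eff = 1 - 69/255 = 0.729412 (inverted)
t(0,0) = 4.21 - 3.660·0.729412 = 1.540
Σt over all 10·7 pixels = 334383/2125 ≈ 157.3567059
V = pitch²·Σt = 0.79²·334383/2125 = 98.206

t(0,0)=1.540 V=98.206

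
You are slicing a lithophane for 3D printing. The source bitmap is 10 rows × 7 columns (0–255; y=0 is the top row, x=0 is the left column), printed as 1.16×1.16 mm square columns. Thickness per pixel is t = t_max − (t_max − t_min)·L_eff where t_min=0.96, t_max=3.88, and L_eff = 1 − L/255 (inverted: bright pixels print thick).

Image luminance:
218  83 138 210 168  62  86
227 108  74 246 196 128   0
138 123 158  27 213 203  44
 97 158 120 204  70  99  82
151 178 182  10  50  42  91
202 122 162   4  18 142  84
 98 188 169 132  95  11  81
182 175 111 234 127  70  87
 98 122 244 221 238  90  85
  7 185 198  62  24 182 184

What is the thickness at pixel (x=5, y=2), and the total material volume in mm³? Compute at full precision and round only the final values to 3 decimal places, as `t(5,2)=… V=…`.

span = t_max - t_min = 3.88 - 0.96 = 2.920
L(5,2) = 203, L_eff = 1 - 203/255 = 0.203922 (inverted)
t(5,2) = 3.88 - 2.920·0.203922 = 3.285
Σt over all 10·7 pixels = 1072114/6375 ≈ 168.1747451
V = pitch²·Σt = 1.16²·1072114/6375 = 226.296

t(5,2)=3.285 V=226.296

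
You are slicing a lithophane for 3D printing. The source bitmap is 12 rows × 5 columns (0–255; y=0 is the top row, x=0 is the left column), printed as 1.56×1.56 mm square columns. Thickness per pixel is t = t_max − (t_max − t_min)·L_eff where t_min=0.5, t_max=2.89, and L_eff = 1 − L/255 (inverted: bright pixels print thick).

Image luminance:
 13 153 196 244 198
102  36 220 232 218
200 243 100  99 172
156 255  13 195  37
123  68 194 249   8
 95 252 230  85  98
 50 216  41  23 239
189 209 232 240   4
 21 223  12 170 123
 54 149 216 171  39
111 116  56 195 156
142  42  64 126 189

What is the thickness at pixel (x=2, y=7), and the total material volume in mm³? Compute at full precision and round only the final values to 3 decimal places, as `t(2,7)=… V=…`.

span = t_max - t_min = 2.89 - 0.5 = 2.390
L(2,7) = 232, L_eff = 1 - 232/255 = 0.090196 (inverted)
t(2,7) = 2.89 - 2.390·0.090196 = 2.674
Σt over all 12·5 pixels = 1374589/12750 ≈ 107.8109020
V = pitch²·Σt = 1.56²·1374589/12750 = 262.369

t(2,7)=2.674 V=262.369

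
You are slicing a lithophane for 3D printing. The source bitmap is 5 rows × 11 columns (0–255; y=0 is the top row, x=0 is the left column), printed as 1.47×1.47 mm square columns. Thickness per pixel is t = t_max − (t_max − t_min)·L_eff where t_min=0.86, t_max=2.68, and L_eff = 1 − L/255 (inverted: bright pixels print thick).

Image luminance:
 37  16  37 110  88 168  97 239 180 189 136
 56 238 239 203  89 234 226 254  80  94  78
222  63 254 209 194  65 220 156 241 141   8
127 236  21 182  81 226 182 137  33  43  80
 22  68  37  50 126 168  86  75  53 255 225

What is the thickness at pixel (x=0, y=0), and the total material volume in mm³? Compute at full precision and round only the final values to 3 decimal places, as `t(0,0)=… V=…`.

t(0,0)=1.124 V=215.939

span = t_max - t_min = 2.68 - 0.86 = 1.820
L(0,0) = 37, L_eff = 1 - 37/255 = 0.854902 (inverted)
t(0,0) = 2.68 - 1.820·0.854902 = 1.124
Σt over all 5·11 pixels = 424703/4250 ≈ 99.9301176
V = pitch²·Σt = 1.47²·424703/4250 = 215.939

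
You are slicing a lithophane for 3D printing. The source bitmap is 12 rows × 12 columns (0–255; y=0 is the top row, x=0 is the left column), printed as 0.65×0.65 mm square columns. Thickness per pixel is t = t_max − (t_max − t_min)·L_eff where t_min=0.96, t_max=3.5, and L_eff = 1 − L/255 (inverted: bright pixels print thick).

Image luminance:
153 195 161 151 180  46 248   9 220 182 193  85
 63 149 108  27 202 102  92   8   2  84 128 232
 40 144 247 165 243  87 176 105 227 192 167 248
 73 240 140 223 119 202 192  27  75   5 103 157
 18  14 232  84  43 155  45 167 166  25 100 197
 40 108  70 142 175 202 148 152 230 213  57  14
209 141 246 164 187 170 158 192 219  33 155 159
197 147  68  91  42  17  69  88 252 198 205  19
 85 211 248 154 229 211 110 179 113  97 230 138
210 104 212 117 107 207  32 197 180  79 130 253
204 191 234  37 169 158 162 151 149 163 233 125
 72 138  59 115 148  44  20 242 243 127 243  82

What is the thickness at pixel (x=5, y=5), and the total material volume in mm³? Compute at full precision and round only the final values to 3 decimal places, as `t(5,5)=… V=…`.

span = t_max - t_min = 3.5 - 0.96 = 2.540
L(5,5) = 202, L_eff = 1 - 202/255 = 0.207843 (inverted)
t(5,5) = 3.5 - 2.540·0.207843 = 2.972
Σt over all 12·12 pixels = 2162837/6375 ≈ 339.2685490
V = pitch²·Σt = 0.65²·2162837/6375 = 143.341

t(5,5)=2.972 V=143.341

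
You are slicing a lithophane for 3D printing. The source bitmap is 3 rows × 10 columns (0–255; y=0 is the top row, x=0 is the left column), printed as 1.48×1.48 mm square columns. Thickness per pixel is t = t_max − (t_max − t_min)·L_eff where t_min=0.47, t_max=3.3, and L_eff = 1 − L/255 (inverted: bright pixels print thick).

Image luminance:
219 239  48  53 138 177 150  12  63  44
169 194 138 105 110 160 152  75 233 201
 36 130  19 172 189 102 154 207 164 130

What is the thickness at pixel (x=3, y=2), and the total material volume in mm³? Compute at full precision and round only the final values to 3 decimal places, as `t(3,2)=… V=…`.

t(3,2)=2.379 V=127.708

span = t_max - t_min = 3.3 - 0.47 = 2.830
L(3,2) = 172, L_eff = 1 - 172/255 = 0.325490 (inverted)
t(3,2) = 3.3 - 2.830·0.325490 = 2.379
Σt over all 3·10 pixels = 1486739/25500 ≈ 58.3034902
V = pitch²·Σt = 1.48²·1486739/25500 = 127.708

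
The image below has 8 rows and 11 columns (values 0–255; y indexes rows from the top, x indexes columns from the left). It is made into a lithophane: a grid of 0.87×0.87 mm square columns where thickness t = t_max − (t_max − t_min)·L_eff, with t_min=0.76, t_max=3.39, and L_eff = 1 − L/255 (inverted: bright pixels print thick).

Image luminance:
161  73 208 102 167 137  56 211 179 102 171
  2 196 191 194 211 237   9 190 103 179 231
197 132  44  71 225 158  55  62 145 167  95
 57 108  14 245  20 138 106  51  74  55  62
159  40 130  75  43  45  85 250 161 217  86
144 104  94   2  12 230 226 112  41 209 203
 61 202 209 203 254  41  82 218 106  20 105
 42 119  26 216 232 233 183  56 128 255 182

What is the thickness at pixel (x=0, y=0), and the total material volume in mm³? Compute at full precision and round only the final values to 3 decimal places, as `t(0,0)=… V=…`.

span = t_max - t_min = 3.39 - 0.76 = 2.630
L(0,0) = 161, L_eff = 1 - 161/255 = 0.368627 (inverted)
t(0,0) = 3.39 - 2.630·0.368627 = 2.421
Σt over all 8·11 pixels = 1178014/6375 ≈ 184.7865098
V = pitch²·Σt = 0.87²·1178014/6375 = 139.865

t(0,0)=2.421 V=139.865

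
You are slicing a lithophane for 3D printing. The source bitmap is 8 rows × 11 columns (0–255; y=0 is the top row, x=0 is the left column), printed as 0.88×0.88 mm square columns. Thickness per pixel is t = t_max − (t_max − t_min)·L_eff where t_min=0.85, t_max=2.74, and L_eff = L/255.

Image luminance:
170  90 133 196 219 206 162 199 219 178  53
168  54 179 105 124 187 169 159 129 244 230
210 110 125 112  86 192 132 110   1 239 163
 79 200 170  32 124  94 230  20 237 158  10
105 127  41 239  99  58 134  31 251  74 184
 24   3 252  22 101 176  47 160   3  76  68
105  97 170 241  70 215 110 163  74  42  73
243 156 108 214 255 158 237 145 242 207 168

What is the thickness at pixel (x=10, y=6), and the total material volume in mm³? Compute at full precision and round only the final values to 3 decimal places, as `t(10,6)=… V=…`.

span = t_max - t_min = 2.74 - 0.85 = 1.890
L(10,6) = 73, L_eff = 73/255 = 0.286275
t(10,6) = 2.74 - 1.890·0.286275 = 2.199
Σt over all 8·11 pixels = 256499/1700 ≈ 150.8817647
V = pitch²·Σt = 0.88²·256499/1700 = 116.843

t(10,6)=2.199 V=116.843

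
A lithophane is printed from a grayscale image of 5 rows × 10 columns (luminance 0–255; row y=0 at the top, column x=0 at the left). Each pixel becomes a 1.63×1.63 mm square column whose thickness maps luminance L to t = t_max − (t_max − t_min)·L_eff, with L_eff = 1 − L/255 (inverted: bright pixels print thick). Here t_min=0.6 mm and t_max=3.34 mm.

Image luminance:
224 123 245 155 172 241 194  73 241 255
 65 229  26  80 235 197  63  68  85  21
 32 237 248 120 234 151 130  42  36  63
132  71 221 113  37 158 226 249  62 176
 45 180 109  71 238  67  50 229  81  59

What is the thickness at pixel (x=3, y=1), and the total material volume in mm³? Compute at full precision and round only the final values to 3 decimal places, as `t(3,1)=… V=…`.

span = t_max - t_min = 3.34 - 0.6 = 2.740
L(3,1) = 80, L_eff = 1 - 80/255 = 0.686275 (inverted)
t(3,1) = 3.34 - 2.740·0.686275 = 1.460
Σt over all 5·10 pixels = 1322183/12750 ≈ 103.7006275
V = pitch²·Σt = 1.63²·1322183/12750 = 275.522

t(3,1)=1.460 V=275.522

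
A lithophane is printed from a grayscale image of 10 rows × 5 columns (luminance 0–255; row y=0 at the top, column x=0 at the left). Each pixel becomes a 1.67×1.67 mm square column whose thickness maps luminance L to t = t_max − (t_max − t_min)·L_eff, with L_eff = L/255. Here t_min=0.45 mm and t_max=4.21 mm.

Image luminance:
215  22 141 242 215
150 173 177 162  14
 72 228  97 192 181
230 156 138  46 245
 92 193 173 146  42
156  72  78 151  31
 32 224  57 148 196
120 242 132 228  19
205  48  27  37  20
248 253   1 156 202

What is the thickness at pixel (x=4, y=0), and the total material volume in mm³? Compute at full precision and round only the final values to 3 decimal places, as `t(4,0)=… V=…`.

t(4,0)=1.040 V=306.402

span = t_max - t_min = 4.21 - 0.45 = 3.760
L(4,0) = 215, L_eff = 215/255 = 0.843137
t(4,0) = 4.21 - 3.760·0.843137 = 1.040
Σt over all 10·5 pixels = 18677/170 ≈ 109.8647059
V = pitch²·Σt = 1.67²·18677/170 = 306.402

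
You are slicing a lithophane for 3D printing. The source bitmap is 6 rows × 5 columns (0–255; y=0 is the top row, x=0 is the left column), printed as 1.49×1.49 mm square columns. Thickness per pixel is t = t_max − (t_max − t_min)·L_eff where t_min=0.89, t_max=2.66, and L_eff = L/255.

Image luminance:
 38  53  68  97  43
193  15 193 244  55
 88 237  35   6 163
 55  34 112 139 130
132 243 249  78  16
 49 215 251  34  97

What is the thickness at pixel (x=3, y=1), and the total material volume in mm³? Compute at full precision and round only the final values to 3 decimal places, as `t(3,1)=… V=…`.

t(3,1)=0.966 V=125.355

span = t_max - t_min = 2.66 - 0.89 = 1.770
L(3,1) = 244, L_eff = 244/255 = 0.956863
t(3,1) = 2.66 - 1.770·0.956863 = 0.966
Σt over all 6·5 pixels = 239971/4250 ≈ 56.4637647
V = pitch²·Σt = 1.49²·239971/4250 = 125.355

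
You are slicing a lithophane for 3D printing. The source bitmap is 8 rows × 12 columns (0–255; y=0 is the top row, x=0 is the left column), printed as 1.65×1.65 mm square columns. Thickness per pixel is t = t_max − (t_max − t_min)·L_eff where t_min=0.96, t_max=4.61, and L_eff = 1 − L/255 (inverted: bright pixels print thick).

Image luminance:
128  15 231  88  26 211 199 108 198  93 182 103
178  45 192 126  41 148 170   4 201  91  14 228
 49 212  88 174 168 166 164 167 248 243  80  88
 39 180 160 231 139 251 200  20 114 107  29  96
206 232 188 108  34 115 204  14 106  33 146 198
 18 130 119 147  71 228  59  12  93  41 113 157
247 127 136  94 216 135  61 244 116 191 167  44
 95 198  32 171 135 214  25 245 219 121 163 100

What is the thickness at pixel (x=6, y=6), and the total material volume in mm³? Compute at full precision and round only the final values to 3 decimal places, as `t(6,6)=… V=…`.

span = t_max - t_min = 4.61 - 0.96 = 3.650
L(6,6) = 61, L_eff = 1 - 61/255 = 0.760784 (inverted)
t(6,6) = 4.61 - 3.650·0.760784 = 1.833
Σt over all 8·12 pixels = 1397189/5100 ≈ 273.9586275
V = pitch²·Σt = 1.65²·1397189/5100 = 745.852

t(6,6)=1.833 V=745.852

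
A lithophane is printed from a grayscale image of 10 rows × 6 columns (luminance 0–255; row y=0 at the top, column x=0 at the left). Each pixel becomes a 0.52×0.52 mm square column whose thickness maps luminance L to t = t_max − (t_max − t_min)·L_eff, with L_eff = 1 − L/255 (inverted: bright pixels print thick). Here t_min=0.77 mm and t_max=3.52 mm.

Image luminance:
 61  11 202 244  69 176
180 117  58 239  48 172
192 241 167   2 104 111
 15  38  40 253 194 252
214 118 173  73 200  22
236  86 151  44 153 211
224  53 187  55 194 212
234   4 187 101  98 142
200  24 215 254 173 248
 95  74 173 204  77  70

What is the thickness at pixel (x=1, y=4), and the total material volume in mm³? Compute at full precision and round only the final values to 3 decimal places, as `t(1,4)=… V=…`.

t(1,4)=2.043 V=36.885

span = t_max - t_min = 3.52 - 0.77 = 2.750
L(1,4) = 118, L_eff = 1 - 118/255 = 0.537255 (inverted)
t(1,4) = 3.52 - 2.750·0.537255 = 2.043
Σt over all 10·6 pixels = 139139/1020 ≈ 136.4107843
V = pitch²·Σt = 0.52²·139139/1020 = 36.885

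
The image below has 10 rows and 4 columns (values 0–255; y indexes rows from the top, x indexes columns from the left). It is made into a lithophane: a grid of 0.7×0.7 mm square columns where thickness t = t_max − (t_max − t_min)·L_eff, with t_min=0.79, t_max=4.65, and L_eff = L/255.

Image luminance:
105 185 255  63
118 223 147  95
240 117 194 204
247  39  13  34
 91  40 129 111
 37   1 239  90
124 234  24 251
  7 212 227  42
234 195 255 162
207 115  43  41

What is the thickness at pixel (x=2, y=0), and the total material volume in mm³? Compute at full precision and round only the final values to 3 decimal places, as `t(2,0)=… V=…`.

t(2,0)=0.790 V=51.161

span = t_max - t_min = 4.65 - 0.79 = 3.860
L(2,0) = 255, L_eff = 255/255 = 1.000000
t(2,0) = 4.65 - 3.860·1.000000 = 0.790
Σt over all 10·4 pixels = 133123/1275 ≈ 104.4101961
V = pitch²·Σt = 0.7²·133123/1275 = 51.161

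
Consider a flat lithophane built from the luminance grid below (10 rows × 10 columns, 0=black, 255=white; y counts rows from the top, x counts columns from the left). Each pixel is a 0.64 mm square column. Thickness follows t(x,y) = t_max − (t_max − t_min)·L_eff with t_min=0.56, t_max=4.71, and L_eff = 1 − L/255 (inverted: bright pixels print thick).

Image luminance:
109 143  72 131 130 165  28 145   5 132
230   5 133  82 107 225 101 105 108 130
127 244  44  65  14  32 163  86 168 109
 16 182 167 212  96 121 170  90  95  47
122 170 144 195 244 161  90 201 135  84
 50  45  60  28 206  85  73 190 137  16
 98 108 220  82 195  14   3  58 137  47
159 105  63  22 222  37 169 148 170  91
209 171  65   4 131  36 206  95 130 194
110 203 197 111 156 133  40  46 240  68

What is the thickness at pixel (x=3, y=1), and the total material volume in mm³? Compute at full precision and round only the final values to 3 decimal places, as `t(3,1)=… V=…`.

t(3,1)=1.895 V=100.684

span = t_max - t_min = 4.71 - 0.56 = 4.150
L(3,1) = 82, L_eff = 1 - 82/255 = 0.678431 (inverted)
t(3,1) = 4.71 - 4.150·0.678431 = 1.895
Σt over all 10·10 pixels = 1253629/5100 ≈ 245.8096078
V = pitch²·Σt = 0.64²·1253629/5100 = 100.684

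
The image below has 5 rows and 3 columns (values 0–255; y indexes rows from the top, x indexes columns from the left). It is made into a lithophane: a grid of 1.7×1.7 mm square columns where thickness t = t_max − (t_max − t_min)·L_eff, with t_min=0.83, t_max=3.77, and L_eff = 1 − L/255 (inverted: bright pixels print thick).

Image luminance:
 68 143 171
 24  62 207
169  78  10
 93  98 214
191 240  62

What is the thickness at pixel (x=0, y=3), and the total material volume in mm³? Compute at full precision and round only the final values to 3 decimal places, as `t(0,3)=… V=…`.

t(0,3)=1.902 V=96.956

span = t_max - t_min = 3.77 - 0.83 = 2.940
L(0,3) = 93, L_eff = 1 - 93/255 = 0.635294 (inverted)
t(0,3) = 3.77 - 2.940·0.635294 = 1.902
Σt over all 5·3 pixels = 57033/1700 ≈ 33.5488235
V = pitch²·Σt = 1.7²·57033/1700 = 96.956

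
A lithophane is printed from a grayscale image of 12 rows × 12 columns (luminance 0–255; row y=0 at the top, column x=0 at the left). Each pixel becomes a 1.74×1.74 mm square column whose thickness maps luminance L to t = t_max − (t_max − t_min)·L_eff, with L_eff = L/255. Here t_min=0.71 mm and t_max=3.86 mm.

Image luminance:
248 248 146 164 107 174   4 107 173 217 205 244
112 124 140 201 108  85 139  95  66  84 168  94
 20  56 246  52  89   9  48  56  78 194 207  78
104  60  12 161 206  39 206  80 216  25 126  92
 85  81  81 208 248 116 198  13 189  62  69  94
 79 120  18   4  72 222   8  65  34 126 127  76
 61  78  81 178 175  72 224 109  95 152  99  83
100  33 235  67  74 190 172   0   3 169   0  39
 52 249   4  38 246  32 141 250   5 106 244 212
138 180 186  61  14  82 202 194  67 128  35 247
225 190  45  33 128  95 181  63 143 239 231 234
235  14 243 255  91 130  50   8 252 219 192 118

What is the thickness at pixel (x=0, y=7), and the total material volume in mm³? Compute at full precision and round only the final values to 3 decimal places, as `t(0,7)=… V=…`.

t(0,7)=2.625 V=1027.468

span = t_max - t_min = 3.86 - 0.71 = 3.150
L(0,7) = 100, L_eff = 100/255 = 0.392157
t(0,7) = 3.86 - 3.150·0.392157 = 2.625
Σt over all 12·12 pixels = 144231/425 ≈ 339.3670588
V = pitch²·Σt = 1.74²·144231/425 = 1027.468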